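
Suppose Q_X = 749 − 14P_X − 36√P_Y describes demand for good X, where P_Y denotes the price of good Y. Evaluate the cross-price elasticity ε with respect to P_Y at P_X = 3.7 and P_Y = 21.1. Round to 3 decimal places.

At P_X = 3.7 and P_Y = 21.1: Q_X = 531.835.
∂Q_X/∂P_Y = -36/(2√P_Y) = -36/(2√21.1) = -3.9186.
ε = (∂Q_X/∂P_Y)(P_Y/Q_X) = -3.9186 × (21.1/531.835) ≈ -0.155.

-0.155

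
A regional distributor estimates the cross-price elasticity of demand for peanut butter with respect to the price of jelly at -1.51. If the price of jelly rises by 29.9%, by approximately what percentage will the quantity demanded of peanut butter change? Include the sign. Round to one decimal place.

-45.1%

%ΔQ ≈ ε × %ΔP of jelly = -1.51 × (29.9%) = -45.1%.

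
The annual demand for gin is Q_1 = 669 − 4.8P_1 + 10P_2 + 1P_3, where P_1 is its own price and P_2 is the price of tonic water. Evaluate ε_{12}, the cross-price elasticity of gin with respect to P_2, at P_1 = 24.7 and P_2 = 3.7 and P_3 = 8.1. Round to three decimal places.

0.062

At P_1 = 24.7 and P_2 = 3.7 and P_3 = 8.1: Q_1 = 595.54.
∂Q_1/∂P_2 = 10.
ε = (∂Q_1/∂P_2)(P_2/Q_1) = 10 × (3.7/595.54) ≈ 0.062.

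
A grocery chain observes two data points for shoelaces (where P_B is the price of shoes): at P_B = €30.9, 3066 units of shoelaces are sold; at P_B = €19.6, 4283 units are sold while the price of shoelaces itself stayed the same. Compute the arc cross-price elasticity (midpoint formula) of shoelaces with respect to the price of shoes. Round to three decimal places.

-0.740

ΔQ_A = 4283 − 3066 = 1217; ΔP_B = 19.6 − 30.9 = -11.3.
Midpoints: Q̄_A = 3674.5, P̄_B = 25.25.
ε = (ΔQ_A/Q̄_A)/(ΔP_B/P̄_B) = (1217/3674.5)/(-11.3/25.25) ≈ -0.740.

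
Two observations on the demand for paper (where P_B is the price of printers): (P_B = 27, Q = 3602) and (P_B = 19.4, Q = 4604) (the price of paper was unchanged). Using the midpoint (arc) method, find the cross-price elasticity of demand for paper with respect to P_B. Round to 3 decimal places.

ΔQ_A = 4604 − 3602 = 1002; ΔP_B = 19.4 − 27 = -7.6.
Midpoints: Q̄_A = 4103.0, P̄_B = 23.20.
ε = (ΔQ_A/Q̄_A)/(ΔP_B/P̄_B) = (1002/4103.0)/(-7.6/23.20) ≈ -0.745.
ε < 0: paper and printers are complements.

-0.745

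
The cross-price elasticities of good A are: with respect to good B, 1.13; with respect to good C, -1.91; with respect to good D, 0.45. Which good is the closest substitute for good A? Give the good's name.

good B

Substitutes have ε > 0. Among the positive values, 1.13 (good B) is largest.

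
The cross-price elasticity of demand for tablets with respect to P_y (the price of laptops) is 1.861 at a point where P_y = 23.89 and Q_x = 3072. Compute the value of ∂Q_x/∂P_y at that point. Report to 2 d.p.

239.30

ε = (∂Q_x/∂P_y)·(P_y/Q_x) ⇒ ∂Q_x/∂P_y = ε·Q_x/P_y = 1.861 × 3072/23.89 ≈ 239.30.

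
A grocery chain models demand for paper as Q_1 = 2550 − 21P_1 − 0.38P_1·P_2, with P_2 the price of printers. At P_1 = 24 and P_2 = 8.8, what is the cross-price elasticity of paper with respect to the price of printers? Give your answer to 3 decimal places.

At P_1 = 24 and P_2 = 8.8: Q_1 = 1965.744.
∂Q_1/∂P_2 = -0.38P_1 = -0.38(24) = -9.1200.
ε = (∂Q_1/∂P_2)(P_2/Q_1) = -9.1200 × (8.8/1965.744) ≈ -0.041.

-0.041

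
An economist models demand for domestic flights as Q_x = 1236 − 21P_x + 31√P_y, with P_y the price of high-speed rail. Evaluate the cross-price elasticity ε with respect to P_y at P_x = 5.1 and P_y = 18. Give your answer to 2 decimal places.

At P_x = 5.1 and P_y = 18: Q_x = 1260.422.
∂Q_x/∂P_y = 31/(2√P_y) = 31/(2√18) = 3.6534.
ε = (∂Q_x/∂P_y)(P_y/Q_x) = 3.6534 × (18/1260.422) ≈ 0.05.
ε > 0: substitutes.

0.05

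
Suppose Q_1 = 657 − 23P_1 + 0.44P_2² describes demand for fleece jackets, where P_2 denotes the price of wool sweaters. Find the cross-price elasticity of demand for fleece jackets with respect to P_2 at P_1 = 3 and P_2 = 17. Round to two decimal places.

At P_1 = 3 and P_2 = 17: Q_1 = 715.16.
∂Q_1/∂P_2 = 0.88P_2 = 0.88(17) = 14.9600.
ε = (∂Q_1/∂P_2)(P_2/Q_1) = 14.9600 × (17/715.16) ≈ 0.36.

0.36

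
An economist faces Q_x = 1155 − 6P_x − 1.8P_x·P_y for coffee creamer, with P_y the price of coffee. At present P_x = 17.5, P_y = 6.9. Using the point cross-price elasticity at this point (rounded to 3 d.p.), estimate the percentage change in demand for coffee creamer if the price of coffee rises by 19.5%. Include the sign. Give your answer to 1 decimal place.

-5.1%

At P_x = 17.5, P_y = 6.9: Q_x = 832.65.
∂Q_x/∂P_y = -1.8P_x = -31.5000.
ε = (∂Q_x/∂P_y)(P_y/Q_x) = -31.5000 × 6.9/832.65 ≈ -0.261.
%ΔQ_x ≈ ε × %ΔP_y = -0.261 × (19.5%) = -5.1%.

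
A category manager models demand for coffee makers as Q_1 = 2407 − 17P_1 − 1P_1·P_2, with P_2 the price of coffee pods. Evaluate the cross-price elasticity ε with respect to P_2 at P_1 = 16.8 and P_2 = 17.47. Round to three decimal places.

-0.161

At P_1 = 16.8 and P_2 = 17.47: Q_1 = 1827.904.
∂Q_1/∂P_2 = -1P_1 = -1(16.8) = -16.8000.
ε = (∂Q_1/∂P_2)(P_2/Q_1) = -16.8000 × (17.47/1827.904) ≈ -0.161.
ε < 0: complements.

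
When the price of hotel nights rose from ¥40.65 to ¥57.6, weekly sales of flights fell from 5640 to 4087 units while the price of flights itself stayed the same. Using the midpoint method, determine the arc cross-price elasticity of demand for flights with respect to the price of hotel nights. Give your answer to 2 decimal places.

-0.93

ΔQ_A = 4087 − 5640 = -1553; ΔP_B = 57.6 − 40.65 = 16.95.
Midpoints: Q̄_A = 4863.5, P̄_B = 49.12.
ε = (ΔQ_A/Q̄_A)/(ΔP_B/P̄_B) = (-1553/4863.5)/(16.95/49.12) ≈ -0.93.
ε < 0: flights and hotel nights are complements.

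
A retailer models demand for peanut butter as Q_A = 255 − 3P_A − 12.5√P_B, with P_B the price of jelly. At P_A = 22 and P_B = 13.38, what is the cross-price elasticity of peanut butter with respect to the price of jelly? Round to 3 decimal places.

-0.160

At P_A = 22 and P_B = 13.38: Q_A = 143.277.
∂Q_A/∂P_B = -12.5/(2√P_B) = -12.5/(2√13.38) = -1.7086.
ε = (∂Q_A/∂P_B)(P_B/Q_A) = -1.7086 × (13.38/143.277) ≈ -0.160.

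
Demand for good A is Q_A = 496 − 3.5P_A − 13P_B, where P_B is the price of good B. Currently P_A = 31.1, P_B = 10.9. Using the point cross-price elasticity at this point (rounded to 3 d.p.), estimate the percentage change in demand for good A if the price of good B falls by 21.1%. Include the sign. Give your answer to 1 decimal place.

12.2%

At P_A = 31.1, P_B = 10.9: Q_A = 245.45.
∂Q_A/∂P_B = -13.
ε = (∂Q_A/∂P_B)(P_B/Q_A) = -13.0000 × 10.9/245.45 ≈ -0.577.
%ΔQ_A ≈ ε × %ΔP_B = -0.577 × (-21.1%) = 12.2%.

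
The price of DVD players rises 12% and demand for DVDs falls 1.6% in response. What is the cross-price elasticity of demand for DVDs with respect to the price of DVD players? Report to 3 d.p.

ε = (%ΔQ of DVDs) / (%ΔP of DVD players) = (-1.6%) / (12%) ≈ -0.133.
Negative cross-price elasticity: complements.

-0.133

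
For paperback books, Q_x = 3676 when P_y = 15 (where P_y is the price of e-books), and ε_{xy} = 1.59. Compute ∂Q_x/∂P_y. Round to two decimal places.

389.66

ε = (∂Q_x/∂P_y)·(P_y/Q_x) ⇒ ∂Q_x/∂P_y = ε·Q_x/P_y = 1.59 × 3676/15 ≈ 389.66.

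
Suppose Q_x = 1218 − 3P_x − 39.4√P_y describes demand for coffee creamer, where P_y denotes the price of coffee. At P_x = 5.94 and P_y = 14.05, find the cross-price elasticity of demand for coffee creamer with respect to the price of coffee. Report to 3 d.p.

At P_x = 5.94 and P_y = 14.05: Q_x = 1052.496.
∂Q_x/∂P_y = -39.4/(2√P_y) = -39.4/(2√14.05) = -5.2557.
ε = (∂Q_x/∂P_y)(P_y/Q_x) = -5.2557 × (14.05/1052.496) ≈ -0.070.

-0.070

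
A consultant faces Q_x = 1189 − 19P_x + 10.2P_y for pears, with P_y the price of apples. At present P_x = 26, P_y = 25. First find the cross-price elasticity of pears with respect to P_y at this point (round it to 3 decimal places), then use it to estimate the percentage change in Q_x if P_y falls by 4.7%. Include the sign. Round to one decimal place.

At P_x = 26, P_y = 25: Q_x = 950.
∂Q_x/∂P_y = 10.2.
ε = (∂Q_x/∂P_y)(P_y/Q_x) = 10.2000 × 25/950 ≈ 0.268.
%ΔQ_x ≈ ε × %ΔP_y = 0.268 × (-4.7%) = -1.3%.

-1.3%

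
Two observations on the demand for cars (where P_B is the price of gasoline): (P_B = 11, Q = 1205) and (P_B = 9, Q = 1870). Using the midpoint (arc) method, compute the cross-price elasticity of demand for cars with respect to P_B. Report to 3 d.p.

ΔQ_A = 1870 − 1205 = 665; ΔP_B = 9 − 11 = -2.
Midpoints: Q̄_A = 1537.5, P̄_B = 10.00.
ε = (ΔQ_A/Q̄_A)/(ΔP_B/P̄_B) = (665/1537.5)/(-2/10.00) ≈ -2.163.
ε < 0: cars and gasoline are complements.

-2.163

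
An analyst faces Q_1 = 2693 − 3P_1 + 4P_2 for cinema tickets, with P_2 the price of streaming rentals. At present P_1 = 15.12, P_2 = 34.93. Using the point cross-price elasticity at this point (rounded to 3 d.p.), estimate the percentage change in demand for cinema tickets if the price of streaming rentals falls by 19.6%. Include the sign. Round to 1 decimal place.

-1.0%

At P_1 = 15.12, P_2 = 34.93: Q_1 = 2787.36.
∂Q_1/∂P_2 = 4.
ε = (∂Q_1/∂P_2)(P_2/Q_1) = 4.0000 × 34.93/2787.36 ≈ 0.050.
%ΔQ_1 ≈ ε × %ΔP_2 = 0.050 × (-19.6%) = -1.0%.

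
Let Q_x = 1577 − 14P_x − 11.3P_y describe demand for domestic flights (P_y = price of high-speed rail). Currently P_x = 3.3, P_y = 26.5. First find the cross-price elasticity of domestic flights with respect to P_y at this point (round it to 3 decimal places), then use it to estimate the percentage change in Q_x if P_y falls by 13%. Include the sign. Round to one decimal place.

At P_x = 3.3, P_y = 26.5: Q_x = 1231.35.
∂Q_x/∂P_y = -11.3.
ε = (∂Q_x/∂P_y)(P_y/Q_x) = -11.3000 × 26.5/1231.35 ≈ -0.243.
%ΔQ_x ≈ ε × %ΔP_y = -0.243 × (-13%) = 3.2%.

3.2%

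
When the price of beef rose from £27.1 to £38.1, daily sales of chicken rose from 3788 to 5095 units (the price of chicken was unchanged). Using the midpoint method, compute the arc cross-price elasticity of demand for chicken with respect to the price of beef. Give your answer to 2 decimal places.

0.87

ΔQ_A = 5095 − 3788 = 1307; ΔP_B = 38.1 − 27.1 = 11.
Midpoints: Q̄_A = 4441.5, P̄_B = 32.60.
ε = (ΔQ_A/Q̄_A)/(ΔP_B/P̄_B) = (1307/4441.5)/(11/32.60) ≈ 0.87.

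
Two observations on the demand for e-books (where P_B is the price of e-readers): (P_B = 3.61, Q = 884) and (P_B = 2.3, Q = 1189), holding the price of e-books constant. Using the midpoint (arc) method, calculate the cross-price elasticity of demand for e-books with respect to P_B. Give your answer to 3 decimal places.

-0.664

ΔQ_A = 1189 − 884 = 305; ΔP_B = 2.3 − 3.61 = -1.31.
Midpoints: Q̄_A = 1036.5, P̄_B = 2.96.
ε = (ΔQ_A/Q̄_A)/(ΔP_B/P̄_B) = (305/1036.5)/(-1.31/2.96) ≈ -0.664.
ε < 0: e-books and e-readers are complements.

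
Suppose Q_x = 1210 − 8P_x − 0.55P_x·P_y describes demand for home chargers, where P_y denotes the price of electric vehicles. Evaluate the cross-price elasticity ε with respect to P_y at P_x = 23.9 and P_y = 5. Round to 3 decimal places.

-0.069

At P_x = 23.9 and P_y = 5: Q_x = 953.075.
∂Q_x/∂P_y = -0.55P_x = -0.55(23.9) = -13.1450.
ε = (∂Q_x/∂P_y)(P_y/Q_x) = -13.1450 × (5/953.075) ≈ -0.069.
ε < 0: complements.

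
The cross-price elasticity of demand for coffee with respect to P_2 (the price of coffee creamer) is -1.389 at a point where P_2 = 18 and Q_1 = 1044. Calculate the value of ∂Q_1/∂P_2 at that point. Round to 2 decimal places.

-80.56

ε = (∂Q_1/∂P_2)·(P_2/Q_1) ⇒ ∂Q_1/∂P_2 = ε·Q_1/P_2 = -1.389 × 1044/18 ≈ -80.56.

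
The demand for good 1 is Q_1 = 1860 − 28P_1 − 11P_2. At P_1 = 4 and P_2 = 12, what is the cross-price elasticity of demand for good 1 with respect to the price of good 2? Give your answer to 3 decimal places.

At P_1 = 4 and P_2 = 12: Q_1 = 1616.
∂Q_1/∂P_2 = -11.
ε = (∂Q_1/∂P_2)(P_2/Q_1) = -11 × (12/1616) ≈ -0.082.

-0.082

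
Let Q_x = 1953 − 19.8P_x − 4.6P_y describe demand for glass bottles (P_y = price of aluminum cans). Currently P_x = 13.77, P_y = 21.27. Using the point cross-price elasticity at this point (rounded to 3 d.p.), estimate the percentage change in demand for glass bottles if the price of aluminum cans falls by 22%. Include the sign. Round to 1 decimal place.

At P_x = 13.77, P_y = 21.27: Q_x = 1582.512.
∂Q_x/∂P_y = -4.6.
ε = (∂Q_x/∂P_y)(P_y/Q_x) = -4.6000 × 21.27/1582.512 ≈ -0.062.
%ΔQ_x ≈ ε × %ΔP_y = -0.062 × (-22%) = 1.4%.

1.4%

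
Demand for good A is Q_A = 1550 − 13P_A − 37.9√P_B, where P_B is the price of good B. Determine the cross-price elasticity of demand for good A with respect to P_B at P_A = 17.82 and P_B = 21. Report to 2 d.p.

At P_A = 17.82 and P_B = 21: Q_A = 1144.660.
∂Q_A/∂P_B = -37.9/(2√P_B) = -37.9/(2√21) = -4.1352.
ε = (∂Q_A/∂P_B)(P_B/Q_A) = -4.1352 × (21/1144.660) ≈ -0.08.
ε < 0: complements.

-0.08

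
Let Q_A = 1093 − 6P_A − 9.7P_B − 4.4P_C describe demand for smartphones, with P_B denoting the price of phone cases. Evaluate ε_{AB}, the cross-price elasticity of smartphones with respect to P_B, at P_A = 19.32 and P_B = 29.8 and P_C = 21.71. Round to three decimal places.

At P_A = 19.32 and P_B = 29.8 and P_C = 21.71: Q_A = 592.496.
∂Q_A/∂P_B = -9.7.
ε = (∂Q_A/∂P_B)(P_B/Q_A) = -9.7 × (29.8/592.496) ≈ -0.488.
Since ε < 0, smartphones and phone cases are complements.

-0.488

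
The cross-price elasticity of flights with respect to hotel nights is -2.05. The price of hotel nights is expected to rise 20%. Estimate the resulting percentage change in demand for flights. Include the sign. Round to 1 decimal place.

-41.0%

%ΔQ ≈ ε × %ΔP of hotel nights = -2.05 × (20%) = -41.0%.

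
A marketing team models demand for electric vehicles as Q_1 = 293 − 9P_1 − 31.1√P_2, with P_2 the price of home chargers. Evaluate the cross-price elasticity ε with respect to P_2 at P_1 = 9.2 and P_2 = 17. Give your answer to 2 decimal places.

At P_1 = 9.2 and P_2 = 17: Q_1 = 81.971.
∂Q_1/∂P_2 = -31.1/(2√P_2) = -31.1/(2√17) = -3.7714.
ε = (∂Q_1/∂P_2)(P_2/Q_1) = -3.7714 × (17/81.971) ≈ -0.78.
ε < 0: complements.

-0.78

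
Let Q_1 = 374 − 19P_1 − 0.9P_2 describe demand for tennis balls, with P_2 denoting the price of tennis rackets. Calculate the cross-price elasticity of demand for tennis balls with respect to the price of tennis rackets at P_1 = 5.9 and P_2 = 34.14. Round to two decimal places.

At P_1 = 5.9 and P_2 = 34.14: Q_1 = 231.174.
∂Q_1/∂P_2 = -0.9.
ε = (∂Q_1/∂P_2)(P_2/Q_1) = -0.9 × (34.14/231.174) ≈ -0.13.

-0.13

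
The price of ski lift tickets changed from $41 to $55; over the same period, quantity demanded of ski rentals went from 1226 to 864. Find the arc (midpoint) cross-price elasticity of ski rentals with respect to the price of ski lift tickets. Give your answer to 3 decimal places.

ΔQ_A = 864 − 1226 = -362; ΔP_B = 55 − 41 = 14.
Midpoints: Q̄_A = 1045.0, P̄_B = 48.00.
ε = (ΔQ_A/Q̄_A)/(ΔP_B/P̄_B) = (-362/1045.0)/(14/48.00) ≈ -1.188.
ε < 0: ski rentals and ski lift tickets are complements.

-1.188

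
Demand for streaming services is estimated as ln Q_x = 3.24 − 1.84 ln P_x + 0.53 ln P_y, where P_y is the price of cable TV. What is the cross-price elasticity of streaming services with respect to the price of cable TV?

In a log-linear (constant-elasticity) demand function, the coefficient on ln P_y is the cross-price elasticity.
ε = 0.53. Positive, so streaming services and cable TV are substitutes.

0.53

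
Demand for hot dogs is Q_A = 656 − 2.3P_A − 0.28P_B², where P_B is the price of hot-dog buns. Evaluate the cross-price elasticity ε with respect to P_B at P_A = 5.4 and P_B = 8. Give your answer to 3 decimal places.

-0.057

At P_A = 5.4 and P_B = 8: Q_A = 625.66.
∂Q_A/∂P_B = -0.56P_B = -0.56(8) = -4.4800.
ε = (∂Q_A/∂P_B)(P_B/Q_A) = -4.4800 × (8/625.66) ≈ -0.057.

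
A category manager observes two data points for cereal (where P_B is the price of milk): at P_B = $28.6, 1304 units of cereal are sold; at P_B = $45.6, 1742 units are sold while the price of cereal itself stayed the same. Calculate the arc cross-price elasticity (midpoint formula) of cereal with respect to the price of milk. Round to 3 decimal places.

0.628

ΔQ_A = 1742 − 1304 = 438; ΔP_B = 45.6 − 28.6 = 17.
Midpoints: Q̄_A = 1523.0, P̄_B = 37.10.
ε = (ΔQ_A/Q̄_A)/(ΔP_B/P̄_B) = (438/1523.0)/(17/37.10) ≈ 0.628.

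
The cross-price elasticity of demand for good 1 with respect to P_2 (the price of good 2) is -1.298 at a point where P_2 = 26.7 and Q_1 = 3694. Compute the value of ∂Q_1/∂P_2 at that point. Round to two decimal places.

ε = (∂Q_1/∂P_2)·(P_2/Q_1) ⇒ ∂Q_1/∂P_2 = ε·Q_1/P_2 = -1.298 × 3694/26.7 ≈ -179.58.

-179.58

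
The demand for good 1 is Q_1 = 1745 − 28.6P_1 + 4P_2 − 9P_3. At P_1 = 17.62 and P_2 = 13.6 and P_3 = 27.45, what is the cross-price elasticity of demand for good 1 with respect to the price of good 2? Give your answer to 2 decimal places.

At P_1 = 17.62 and P_2 = 13.6 and P_3 = 27.45: Q_1 = 1048.418.
∂Q_1/∂P_2 = 4.
ε = (∂Q_1/∂P_2)(P_2/Q_1) = 4 × (13.6/1048.418) ≈ 0.05.

0.05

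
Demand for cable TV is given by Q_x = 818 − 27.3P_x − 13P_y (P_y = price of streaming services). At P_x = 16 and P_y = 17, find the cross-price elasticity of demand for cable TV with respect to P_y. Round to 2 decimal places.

At P_x = 16 and P_y = 17: Q_x = 160.2.
∂Q_x/∂P_y = -13.
ε = (∂Q_x/∂P_y)(P_y/Q_x) = -13 × (17/160.2) ≈ -1.38.

-1.38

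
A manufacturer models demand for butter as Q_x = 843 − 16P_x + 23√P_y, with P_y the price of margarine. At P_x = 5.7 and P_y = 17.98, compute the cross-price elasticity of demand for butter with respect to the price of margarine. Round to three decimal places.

0.057

At P_x = 5.7 and P_y = 17.98: Q_x = 849.327.
∂Q_x/∂P_y = 23/(2√P_y) = 23/(2√17.98) = 2.7121.
ε = (∂Q_x/∂P_y)(P_y/Q_x) = 2.7121 × (17.98/849.327) ≈ 0.057.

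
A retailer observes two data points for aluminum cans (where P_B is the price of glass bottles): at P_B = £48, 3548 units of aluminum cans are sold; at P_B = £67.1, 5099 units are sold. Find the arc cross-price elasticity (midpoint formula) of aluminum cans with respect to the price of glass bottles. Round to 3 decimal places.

ΔQ_A = 5099 − 3548 = 1551; ΔP_B = 67.1 − 48 = 19.1.
Midpoints: Q̄_A = 4323.5, P̄_B = 57.55.
ε = (ΔQ_A/Q̄_A)/(ΔP_B/P̄_B) = (1551/4323.5)/(19.1/57.55) ≈ 1.081.

1.081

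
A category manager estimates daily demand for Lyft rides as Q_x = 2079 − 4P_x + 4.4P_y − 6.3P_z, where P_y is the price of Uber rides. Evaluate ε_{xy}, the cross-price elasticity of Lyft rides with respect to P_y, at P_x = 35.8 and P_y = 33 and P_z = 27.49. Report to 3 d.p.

At P_x = 35.8 and P_y = 33 and P_z = 27.49: Q_x = 1907.813.
∂Q_x/∂P_y = 4.4.
ε = (∂Q_x/∂P_y)(P_y/Q_x) = 4.4 × (33/1907.813) ≈ 0.076.

0.076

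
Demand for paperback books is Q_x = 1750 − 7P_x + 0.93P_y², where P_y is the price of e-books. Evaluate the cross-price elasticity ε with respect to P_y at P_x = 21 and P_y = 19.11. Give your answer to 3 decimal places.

At P_x = 21 and P_y = 19.11: Q_x = 1942.629.
∂Q_x/∂P_y = 1.86P_y = 1.86(19.11) = 35.5446.
ε = (∂Q_x/∂P_y)(P_y/Q_x) = 35.5446 × (19.11/1942.629) ≈ 0.350.

0.350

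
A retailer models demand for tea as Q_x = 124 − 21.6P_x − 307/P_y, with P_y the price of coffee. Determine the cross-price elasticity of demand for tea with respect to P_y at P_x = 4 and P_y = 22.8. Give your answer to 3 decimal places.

0.558

At P_x = 4 and P_y = 22.8: Q_x = 24.135.
∂Q_x/∂P_y = 307/P_y² = 0.5906.
ε = (∂Q_x/∂P_y)(P_y/Q_x) = 0.5906 × (22.8/24.135) ≈ 0.558.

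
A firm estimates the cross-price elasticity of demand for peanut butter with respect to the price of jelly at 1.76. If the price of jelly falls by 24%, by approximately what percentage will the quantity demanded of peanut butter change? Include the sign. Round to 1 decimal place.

%ΔQ ≈ ε × %ΔP of jelly = 1.76 × (-24%) = -42.2%.
Demand for peanut butter falls by about 42.2%.

-42.2%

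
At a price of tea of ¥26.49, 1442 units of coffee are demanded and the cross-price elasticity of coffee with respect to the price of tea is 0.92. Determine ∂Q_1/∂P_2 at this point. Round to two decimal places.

50.08

ε = (∂Q_1/∂P_2)·(P_2/Q_1) ⇒ ∂Q_1/∂P_2 = ε·Q_1/P_2 = 0.92 × 1442/26.49 ≈ 50.08.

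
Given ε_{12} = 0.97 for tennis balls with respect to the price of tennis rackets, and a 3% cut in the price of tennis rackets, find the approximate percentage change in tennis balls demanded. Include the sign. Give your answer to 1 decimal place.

-2.9%

%ΔQ ≈ ε × %ΔP of tennis rackets = 0.97 × (-3%) = -2.9%.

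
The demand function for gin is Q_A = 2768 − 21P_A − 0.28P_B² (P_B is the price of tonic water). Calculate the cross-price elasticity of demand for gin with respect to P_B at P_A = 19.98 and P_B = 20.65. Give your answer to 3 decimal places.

-0.107

At P_A = 19.98 and P_B = 20.65: Q_A = 2229.022.
∂Q_A/∂P_B = -0.56P_B = -0.56(20.65) = -11.5640.
ε = (∂Q_A/∂P_B)(P_B/Q_A) = -11.5640 × (20.65/2229.022) ≈ -0.107.
ε < 0: complements.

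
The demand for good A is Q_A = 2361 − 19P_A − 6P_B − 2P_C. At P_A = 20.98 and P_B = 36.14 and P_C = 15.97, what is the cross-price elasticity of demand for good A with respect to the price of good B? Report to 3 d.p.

At P_A = 20.98 and P_B = 36.14 and P_C = 15.97: Q_A = 1713.6.
∂Q_A/∂P_B = -6.
ε = (∂Q_A/∂P_B)(P_B/Q_A) = -6 × (36.14/1713.6) ≈ -0.127.
Since ε < 0, good A and good B are complements.

-0.127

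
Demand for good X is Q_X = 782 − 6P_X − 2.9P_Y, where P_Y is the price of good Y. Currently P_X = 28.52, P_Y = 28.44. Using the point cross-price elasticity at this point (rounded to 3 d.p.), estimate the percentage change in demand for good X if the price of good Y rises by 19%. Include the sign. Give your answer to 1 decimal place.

At P_X = 28.52, P_Y = 28.44: Q_X = 528.404.
∂Q_X/∂P_Y = -2.9.
ε = (∂Q_X/∂P_Y)(P_Y/Q_X) = -2.9000 × 28.44/528.404 ≈ -0.156.
%ΔQ_X ≈ ε × %ΔP_Y = -0.156 × (19%) = -3.0%.

-3.0%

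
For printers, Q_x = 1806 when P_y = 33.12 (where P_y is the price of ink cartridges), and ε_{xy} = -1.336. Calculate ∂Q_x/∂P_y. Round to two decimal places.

ε = (∂Q_x/∂P_y)·(P_y/Q_x) ⇒ ∂Q_x/∂P_y = ε·Q_x/P_y = -1.336 × 1806/33.12 ≈ -72.85.

-72.85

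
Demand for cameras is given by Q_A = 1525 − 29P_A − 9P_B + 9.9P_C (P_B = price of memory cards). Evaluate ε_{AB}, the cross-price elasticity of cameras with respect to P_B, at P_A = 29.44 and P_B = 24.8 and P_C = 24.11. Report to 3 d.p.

-0.325

At P_A = 29.44 and P_B = 24.8 and P_C = 24.11: Q_A = 686.729.
∂Q_A/∂P_B = -9.
ε = (∂Q_A/∂P_B)(P_B/Q_A) = -9 × (24.8/686.729) ≈ -0.325.
Since ε < 0, cameras and memory cards are complements.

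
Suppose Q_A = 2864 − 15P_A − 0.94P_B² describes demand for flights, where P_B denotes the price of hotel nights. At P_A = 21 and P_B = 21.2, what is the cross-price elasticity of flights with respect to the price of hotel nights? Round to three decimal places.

At P_A = 21 and P_B = 21.2: Q_A = 2126.526.
∂Q_A/∂P_B = -1.88P_B = -1.88(21.2) = -39.8560.
ε = (∂Q_A/∂P_B)(P_B/Q_A) = -39.8560 × (21.2/2126.526) ≈ -0.397.
ε < 0: complements.

-0.397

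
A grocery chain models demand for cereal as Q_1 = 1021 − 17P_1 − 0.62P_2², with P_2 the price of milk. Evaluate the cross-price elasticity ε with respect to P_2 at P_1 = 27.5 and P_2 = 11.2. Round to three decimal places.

-0.327

At P_1 = 27.5 and P_2 = 11.2: Q_1 = 475.727.
∂Q_1/∂P_2 = -1.24P_2 = -1.24(11.2) = -13.8880.
ε = (∂Q_1/∂P_2)(P_2/Q_1) = -13.8880 × (11.2/475.727) ≈ -0.327.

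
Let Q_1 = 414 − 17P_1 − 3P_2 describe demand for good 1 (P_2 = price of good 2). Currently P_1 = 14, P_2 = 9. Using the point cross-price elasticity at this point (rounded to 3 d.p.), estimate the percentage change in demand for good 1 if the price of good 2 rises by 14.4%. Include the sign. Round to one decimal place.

At P_1 = 14, P_2 = 9: Q_1 = 149.
∂Q_1/∂P_2 = -3.
ε = (∂Q_1/∂P_2)(P_2/Q_1) = -3.0000 × 9/149 ≈ -0.181.
%ΔQ_1 ≈ ε × %ΔP_2 = -0.181 × (14.4%) = -2.6%.

-2.6%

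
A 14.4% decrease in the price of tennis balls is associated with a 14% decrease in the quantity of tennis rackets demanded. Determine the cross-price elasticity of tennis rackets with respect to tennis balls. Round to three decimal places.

0.972

ε = (%ΔQ of tennis rackets) / (%ΔP of tennis balls) = (-14%) / (-14.4%) ≈ 0.972.
Positive cross-price elasticity: substitutes.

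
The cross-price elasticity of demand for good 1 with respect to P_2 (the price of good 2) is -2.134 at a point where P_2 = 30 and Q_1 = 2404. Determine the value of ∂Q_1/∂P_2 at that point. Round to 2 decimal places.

-171.00

ε = (∂Q_1/∂P_2)·(P_2/Q_1) ⇒ ∂Q_1/∂P_2 = ε·Q_1/P_2 = -2.134 × 2404/30 ≈ -171.00.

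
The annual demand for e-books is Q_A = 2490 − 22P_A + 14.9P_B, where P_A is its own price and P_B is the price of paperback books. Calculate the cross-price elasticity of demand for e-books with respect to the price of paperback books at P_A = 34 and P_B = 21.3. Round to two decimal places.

0.15

At P_A = 34 and P_B = 21.3: Q_A = 2059.37.
∂Q_A/∂P_B = 14.9.
ε = (∂Q_A/∂P_B)(P_B/Q_A) = 14.9 × (21.3/2059.37) ≈ 0.15.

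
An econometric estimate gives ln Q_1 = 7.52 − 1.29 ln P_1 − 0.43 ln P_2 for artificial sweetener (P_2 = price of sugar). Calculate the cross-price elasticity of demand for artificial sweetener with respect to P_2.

In a log-linear (constant-elasticity) demand function, the coefficient on ln P_2 is the cross-price elasticity.
ε = -0.43. Negative, so artificial sweetener and sugar are complements.

-0.43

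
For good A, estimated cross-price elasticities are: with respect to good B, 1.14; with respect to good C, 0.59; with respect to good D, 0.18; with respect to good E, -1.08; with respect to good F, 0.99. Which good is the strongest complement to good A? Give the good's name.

Complements have ε < 0. The most negative value is -1.08 (good E).

good E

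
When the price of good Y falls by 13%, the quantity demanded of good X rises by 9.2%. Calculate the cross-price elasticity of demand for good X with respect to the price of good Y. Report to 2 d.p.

-0.71

ε = (%ΔQ of good X) / (%ΔP of good Y) = (9.2%) / (-13%) ≈ -0.71.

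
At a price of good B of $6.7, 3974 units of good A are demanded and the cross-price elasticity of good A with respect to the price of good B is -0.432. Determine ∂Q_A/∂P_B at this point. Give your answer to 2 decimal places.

-256.23

ε = (∂Q_A/∂P_B)·(P_B/Q_A) ⇒ ∂Q_A/∂P_B = ε·Q_A/P_B = -0.432 × 3974/6.7 ≈ -256.23.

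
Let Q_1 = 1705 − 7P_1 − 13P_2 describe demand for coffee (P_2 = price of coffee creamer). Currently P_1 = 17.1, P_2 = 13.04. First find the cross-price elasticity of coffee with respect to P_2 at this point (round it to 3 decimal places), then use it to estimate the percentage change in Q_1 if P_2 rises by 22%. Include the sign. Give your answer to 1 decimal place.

At P_1 = 17.1, P_2 = 13.04: Q_1 = 1415.78.
∂Q_1/∂P_2 = -13.
ε = (∂Q_1/∂P_2)(P_2/Q_1) = -13.0000 × 13.04/1415.78 ≈ -0.120.
%ΔQ_1 ≈ ε × %ΔP_2 = -0.120 × (22%) = -2.6%.

-2.6%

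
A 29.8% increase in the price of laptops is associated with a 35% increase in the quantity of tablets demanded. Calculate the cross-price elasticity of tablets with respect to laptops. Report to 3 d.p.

1.174

ε = (%ΔQ of tablets) / (%ΔP of laptops) = (35%) / (29.8%) ≈ 1.174.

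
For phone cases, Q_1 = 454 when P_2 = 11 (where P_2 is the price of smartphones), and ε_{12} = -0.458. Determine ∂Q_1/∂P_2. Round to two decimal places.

ε = (∂Q_1/∂P_2)·(P_2/Q_1) ⇒ ∂Q_1/∂P_2 = ε·Q_1/P_2 = -0.458 × 454/11 ≈ -18.90.

-18.90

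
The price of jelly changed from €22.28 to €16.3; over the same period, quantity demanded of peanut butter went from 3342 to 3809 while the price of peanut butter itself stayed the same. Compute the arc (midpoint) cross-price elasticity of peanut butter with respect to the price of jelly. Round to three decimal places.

ΔQ_A = 3809 − 3342 = 467; ΔP_B = 16.3 − 22.28 = -5.98.
Midpoints: Q̄_A = 3575.5, P̄_B = 19.29.
ε = (ΔQ_A/Q̄_A)/(ΔP_B/P̄_B) = (467/3575.5)/(-5.98/19.29) ≈ -0.421.
ε < 0: peanut butter and jelly are complements.

-0.421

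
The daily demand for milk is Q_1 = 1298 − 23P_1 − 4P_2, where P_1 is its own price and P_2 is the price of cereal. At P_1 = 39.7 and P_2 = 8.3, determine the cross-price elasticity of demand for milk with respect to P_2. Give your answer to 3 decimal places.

-0.094

At P_1 = 39.7 and P_2 = 8.3: Q_1 = 351.7.
∂Q_1/∂P_2 = -4.
ε = (∂Q_1/∂P_2)(P_2/Q_1) = -4 × (8.3/351.7) ≈ -0.094.
Since ε < 0, milk and cereal are complements.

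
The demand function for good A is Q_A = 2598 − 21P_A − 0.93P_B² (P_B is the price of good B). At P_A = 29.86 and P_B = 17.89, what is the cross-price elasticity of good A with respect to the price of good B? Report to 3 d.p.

-0.356

At P_A = 29.86 and P_B = 17.89: Q_A = 1673.292.
∂Q_A/∂P_B = -1.86P_B = -1.86(17.89) = -33.2754.
ε = (∂Q_A/∂P_B)(P_B/Q_A) = -33.2754 × (17.89/1673.292) ≈ -0.356.
ε < 0: complements.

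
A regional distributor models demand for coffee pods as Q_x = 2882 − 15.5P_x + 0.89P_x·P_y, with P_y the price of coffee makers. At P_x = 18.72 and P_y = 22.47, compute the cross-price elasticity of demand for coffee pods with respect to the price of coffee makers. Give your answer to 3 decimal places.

At P_x = 18.72 and P_y = 22.47: Q_x = 2966.208.
∂Q_x/∂P_y = 0.89P_x = 0.89(18.72) = 16.6608.
ε = (∂Q_x/∂P_y)(P_y/Q_x) = 16.6608 × (22.47/2966.208) ≈ 0.126.

0.126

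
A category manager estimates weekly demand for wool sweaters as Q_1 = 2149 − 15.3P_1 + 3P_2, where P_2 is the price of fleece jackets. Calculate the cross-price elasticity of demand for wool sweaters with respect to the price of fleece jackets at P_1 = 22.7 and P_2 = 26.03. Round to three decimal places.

0.042

At P_1 = 22.7 and P_2 = 26.03: Q_1 = 1879.78.
∂Q_1/∂P_2 = 3.
ε = (∂Q_1/∂P_2)(P_2/Q_1) = 3 × (26.03/1879.78) ≈ 0.042.
Since ε > 0, wool sweaters and fleece jackets are substitutes.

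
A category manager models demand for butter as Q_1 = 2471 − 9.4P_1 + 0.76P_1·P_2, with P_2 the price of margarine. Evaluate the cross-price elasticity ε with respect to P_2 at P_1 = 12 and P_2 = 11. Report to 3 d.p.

0.041

At P_1 = 12 and P_2 = 11: Q_1 = 2458.52.
∂Q_1/∂P_2 = 0.76P_1 = 0.76(12) = 9.1200.
ε = (∂Q_1/∂P_2)(P_2/Q_1) = 9.1200 × (11/2458.52) ≈ 0.041.
ε > 0: substitutes.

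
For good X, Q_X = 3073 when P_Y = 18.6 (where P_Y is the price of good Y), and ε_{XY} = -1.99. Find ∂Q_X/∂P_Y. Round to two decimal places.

ε = (∂Q_X/∂P_Y)·(P_Y/Q_X) ⇒ ∂Q_X/∂P_Y = ε·Q_X/P_Y = -1.99 × 3073/18.6 ≈ -328.78.

-328.78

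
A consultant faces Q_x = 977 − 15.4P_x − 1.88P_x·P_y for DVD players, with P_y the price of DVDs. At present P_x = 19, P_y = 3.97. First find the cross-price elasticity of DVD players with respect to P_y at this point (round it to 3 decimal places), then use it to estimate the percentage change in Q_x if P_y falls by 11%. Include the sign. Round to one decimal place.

At P_x = 19, P_y = 3.97: Q_x = 542.592.
∂Q_x/∂P_y = -1.88P_x = -35.7200.
ε = (∂Q_x/∂P_y)(P_y/Q_x) = -35.7200 × 3.97/542.592 ≈ -0.261.
%ΔQ_x ≈ ε × %ΔP_y = -0.261 × (-11%) = 2.9%.

2.9%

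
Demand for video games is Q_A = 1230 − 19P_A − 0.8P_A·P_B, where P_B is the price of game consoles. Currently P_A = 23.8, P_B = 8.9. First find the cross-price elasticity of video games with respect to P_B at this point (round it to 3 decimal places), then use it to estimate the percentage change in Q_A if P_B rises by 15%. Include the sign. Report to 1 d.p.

-4.2%

At P_A = 23.8, P_B = 8.9: Q_A = 608.344.
∂Q_A/∂P_B = -0.8P_A = -19.0400.
ε = (∂Q_A/∂P_B)(P_B/Q_A) = -19.0400 × 8.9/608.344 ≈ -0.279.
%ΔQ_A ≈ ε × %ΔP_B = -0.279 × (15%) = -4.2%.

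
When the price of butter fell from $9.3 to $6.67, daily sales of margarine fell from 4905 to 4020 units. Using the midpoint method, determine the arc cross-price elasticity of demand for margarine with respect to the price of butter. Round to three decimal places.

ΔQ_A = 4020 − 4905 = -885; ΔP_B = 6.67 − 9.3 = -2.63.
Midpoints: Q̄_A = 4462.5, P̄_B = 7.99.
ε = (ΔQ_A/Q̄_A)/(ΔP_B/P̄_B) = (-885/4462.5)/(-2.63/7.99) ≈ 0.602.

0.602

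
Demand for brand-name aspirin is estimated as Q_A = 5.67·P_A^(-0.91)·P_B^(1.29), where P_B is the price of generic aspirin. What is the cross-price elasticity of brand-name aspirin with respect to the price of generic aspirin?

In a log-linear (constant-elasticity) demand function, the coefficient on the exponent of P_B is the cross-price elasticity.
ε = 1.29. Positive, so brand-name aspirin and generic aspirin are substitutes.

1.29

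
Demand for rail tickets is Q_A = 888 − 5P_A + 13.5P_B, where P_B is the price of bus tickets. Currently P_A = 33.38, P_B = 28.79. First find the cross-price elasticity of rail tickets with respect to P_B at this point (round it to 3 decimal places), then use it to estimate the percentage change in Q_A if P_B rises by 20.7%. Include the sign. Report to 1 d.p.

At P_A = 33.38, P_B = 28.79: Q_A = 1109.765.
∂Q_A/∂P_B = 13.5.
ε = (∂Q_A/∂P_B)(P_B/Q_A) = 13.5000 × 28.79/1109.765 ≈ 0.350.
%ΔQ_A ≈ ε × %ΔP_B = 0.350 × (20.7%) = 7.2%.

7.2%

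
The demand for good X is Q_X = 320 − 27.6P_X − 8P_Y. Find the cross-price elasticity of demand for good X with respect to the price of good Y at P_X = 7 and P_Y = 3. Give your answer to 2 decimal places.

-0.23

At P_X = 7 and P_Y = 3: Q_X = 102.8.
∂Q_X/∂P_Y = -8.
ε = (∂Q_X/∂P_Y)(P_Y/Q_X) = -8 × (3/102.8) ≈ -0.23.
Since ε < 0, good X and good Y are complements.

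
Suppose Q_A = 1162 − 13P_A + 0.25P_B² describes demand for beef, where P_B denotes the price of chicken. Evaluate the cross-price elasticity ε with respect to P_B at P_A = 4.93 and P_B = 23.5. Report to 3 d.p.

0.223

At P_A = 4.93 and P_B = 23.5: Q_A = 1235.973.
∂Q_A/∂P_B = 0.5P_B = 0.5(23.5) = 11.7500.
ε = (∂Q_A/∂P_B)(P_B/Q_A) = 11.7500 × (23.5/1235.973) ≈ 0.223.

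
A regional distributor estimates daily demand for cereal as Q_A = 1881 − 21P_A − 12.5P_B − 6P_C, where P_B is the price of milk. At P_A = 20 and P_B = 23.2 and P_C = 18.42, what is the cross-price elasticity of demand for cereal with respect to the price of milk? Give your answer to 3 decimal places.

At P_A = 20 and P_B = 23.2 and P_C = 18.42: Q_A = 1060.48.
∂Q_A/∂P_B = -12.5.
ε = (∂Q_A/∂P_B)(P_B/Q_A) = -12.5 × (23.2/1060.48) ≈ -0.273.
Since ε < 0, cereal and milk are complements.

-0.273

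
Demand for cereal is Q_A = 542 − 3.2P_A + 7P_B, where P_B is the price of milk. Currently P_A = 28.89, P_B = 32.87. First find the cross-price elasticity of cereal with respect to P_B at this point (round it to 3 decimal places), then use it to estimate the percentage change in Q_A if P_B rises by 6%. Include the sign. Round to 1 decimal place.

2.0%

At P_A = 28.89, P_B = 32.87: Q_A = 679.642.
∂Q_A/∂P_B = 7.
ε = (∂Q_A/∂P_B)(P_B/Q_A) = 7.0000 × 32.87/679.642 ≈ 0.339.
%ΔQ_A ≈ ε × %ΔP_B = 0.339 × (6%) = 2.0%.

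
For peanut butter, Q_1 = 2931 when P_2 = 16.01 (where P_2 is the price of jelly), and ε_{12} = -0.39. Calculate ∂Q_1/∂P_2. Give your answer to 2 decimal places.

-71.40

ε = (∂Q_1/∂P_2)·(P_2/Q_1) ⇒ ∂Q_1/∂P_2 = ε·Q_1/P_2 = -0.39 × 2931/16.01 ≈ -71.40.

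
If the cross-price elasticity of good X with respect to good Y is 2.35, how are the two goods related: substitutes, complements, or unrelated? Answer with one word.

ε = 2.35 > 0, so a higher price of good Y raises demand for good X: substitutes.

substitutes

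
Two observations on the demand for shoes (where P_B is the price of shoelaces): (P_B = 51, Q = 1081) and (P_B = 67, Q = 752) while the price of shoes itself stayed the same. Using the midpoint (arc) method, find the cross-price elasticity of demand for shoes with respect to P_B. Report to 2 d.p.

-1.32

ΔQ_A = 752 − 1081 = -329; ΔP_B = 67 − 51 = 16.
Midpoints: Q̄_A = 916.5, P̄_B = 59.00.
ε = (ΔQ_A/Q̄_A)/(ΔP_B/P̄_B) = (-329/916.5)/(16/59.00) ≈ -1.32.
ε < 0: shoes and shoelaces are complements.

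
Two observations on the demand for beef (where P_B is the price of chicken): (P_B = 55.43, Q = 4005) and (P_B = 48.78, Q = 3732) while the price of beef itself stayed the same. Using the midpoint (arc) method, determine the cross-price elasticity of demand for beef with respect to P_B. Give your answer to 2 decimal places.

0.55

ΔQ_A = 3732 − 4005 = -273; ΔP_B = 48.78 − 55.43 = -6.65.
Midpoints: Q̄_A = 3868.5, P̄_B = 52.11.
ε = (ΔQ_A/Q̄_A)/(ΔP_B/P̄_B) = (-273/3868.5)/(-6.65/52.11) ≈ 0.55.
ε > 0: beef and chicken are substitutes.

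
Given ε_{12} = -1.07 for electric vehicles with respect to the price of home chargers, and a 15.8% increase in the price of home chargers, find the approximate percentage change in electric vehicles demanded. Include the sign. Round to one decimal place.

%ΔQ ≈ ε × %ΔP of home chargers = -1.07 × (15.8%) = -16.9%.

-16.9%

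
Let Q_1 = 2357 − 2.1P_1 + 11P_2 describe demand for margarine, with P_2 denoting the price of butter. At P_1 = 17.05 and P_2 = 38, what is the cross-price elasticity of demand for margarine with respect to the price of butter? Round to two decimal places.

At P_1 = 17.05 and P_2 = 38: Q_1 = 2739.195.
∂Q_1/∂P_2 = 11.
ε = (∂Q_1/∂P_2)(P_2/Q_1) = 11 × (38/2739.195) ≈ 0.15.
Since ε > 0, margarine and butter are substitutes.

0.15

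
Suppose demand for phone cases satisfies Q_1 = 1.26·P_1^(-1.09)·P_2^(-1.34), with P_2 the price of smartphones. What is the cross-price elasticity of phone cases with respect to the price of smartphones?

-1.34

In a log-linear (constant-elasticity) demand function, the coefficient on the exponent of P_2 is the cross-price elasticity.
ε = -1.34. Negative, so phone cases and smartphones are complements.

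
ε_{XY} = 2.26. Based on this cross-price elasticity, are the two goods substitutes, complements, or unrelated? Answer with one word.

substitutes

ε = 2.26 > 0, so a higher price of good Y raises demand for good X: substitutes.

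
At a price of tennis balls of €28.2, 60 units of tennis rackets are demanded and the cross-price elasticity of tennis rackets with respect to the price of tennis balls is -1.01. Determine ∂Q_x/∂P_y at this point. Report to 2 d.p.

-2.15

ε = (∂Q_x/∂P_y)·(P_y/Q_x) ⇒ ∂Q_x/∂P_y = ε·Q_x/P_y = -1.01 × 60/28.2 ≈ -2.15.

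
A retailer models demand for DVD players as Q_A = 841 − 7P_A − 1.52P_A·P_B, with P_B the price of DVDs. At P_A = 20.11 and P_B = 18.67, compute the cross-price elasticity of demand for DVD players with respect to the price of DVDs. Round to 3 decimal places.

At P_A = 20.11 and P_B = 18.67: Q_A = 129.540.
∂Q_A/∂P_B = -1.52P_A = -1.52(20.11) = -30.5672.
ε = (∂Q_A/∂P_B)(P_B/Q_A) = -30.5672 × (18.67/129.540) ≈ -4.405.

-4.405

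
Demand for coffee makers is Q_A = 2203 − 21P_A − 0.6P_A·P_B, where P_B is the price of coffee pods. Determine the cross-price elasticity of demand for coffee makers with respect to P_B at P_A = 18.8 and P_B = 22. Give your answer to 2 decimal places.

-0.16

At P_A = 18.8 and P_B = 22: Q_A = 1560.04.
∂Q_A/∂P_B = -0.6P_A = -0.6(18.8) = -11.2800.
ε = (∂Q_A/∂P_B)(P_B/Q_A) = -11.2800 × (22/1560.04) ≈ -0.16.
ε < 0: complements.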